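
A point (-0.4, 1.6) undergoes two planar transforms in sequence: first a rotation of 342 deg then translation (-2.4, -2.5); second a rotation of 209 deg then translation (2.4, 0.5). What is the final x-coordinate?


After transform 1:
x1 = cos(342)*-0.4 - sin(342)*1.6 + -2.4 = -2.286
y1 = sin(342)*-0.4 + cos(342)*1.6 + -2.5 = -0.8547
After transform 2:
x2 = cos(209)*-2.286 - sin(209)*-0.8547 + 2.4
= 3.985


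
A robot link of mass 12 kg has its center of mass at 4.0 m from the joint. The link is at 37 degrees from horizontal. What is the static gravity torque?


tau = m*g*L*cos(angle)
= 12 * 9.81 * 4.0 * cos(37 deg)
= 12 * 9.81 * 4.0 * 0.7986
= 376.0615 Nm


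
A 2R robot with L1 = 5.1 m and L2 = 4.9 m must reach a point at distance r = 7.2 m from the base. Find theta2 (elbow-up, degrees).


cos(theta2) = (r^2 - L1^2 - L2^2) / (2*L1*L2)
cos(theta2) = (51.84 - 26.01 - 24.01) / 49.98
cos(theta2) = 0.036415
theta2 = 87.9131 degrees


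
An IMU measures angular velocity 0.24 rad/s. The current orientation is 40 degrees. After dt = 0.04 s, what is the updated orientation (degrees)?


delta_theta = w * dt = 0.24 * 0.04 = 0.0096 rad
= 0.55 deg
theta_new = 40 + 0.55 = 40.55 deg


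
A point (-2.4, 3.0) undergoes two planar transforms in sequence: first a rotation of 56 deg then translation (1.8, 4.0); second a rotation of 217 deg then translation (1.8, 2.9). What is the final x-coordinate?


After transform 1:
x1 = cos(56)*-2.4 - sin(56)*3.0 + 1.8 = -2.0292
y1 = sin(56)*-2.4 + cos(56)*3.0 + 4.0 = 3.6879
After transform 2:
x2 = cos(217)*-2.0292 - sin(217)*3.6879 + 1.8
= 5.64


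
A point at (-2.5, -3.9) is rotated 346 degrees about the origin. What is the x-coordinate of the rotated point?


x' = x*cos(theta) - y*sin(theta)
cos(346 deg) = 0.9703, sin(346 deg) = -0.2419
x' = -2.5 * 0.9703 - -3.9 * -0.2419
= -2.4257 - 0.9435
= -3.3692


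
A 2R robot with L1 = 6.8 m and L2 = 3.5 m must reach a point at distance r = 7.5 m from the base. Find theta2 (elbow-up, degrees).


cos(theta2) = (r^2 - L1^2 - L2^2) / (2*L1*L2)
cos(theta2) = (56.25 - 46.24 - 12.25) / 47.6
cos(theta2) = -0.047059
theta2 = 92.6973 degrees


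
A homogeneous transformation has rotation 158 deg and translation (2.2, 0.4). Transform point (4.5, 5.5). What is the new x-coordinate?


x' = cos(theta)*px - sin(theta)*py + tx
= -0.9272*4.5 - 0.3746*5.5 + 2.2
= -4.0327


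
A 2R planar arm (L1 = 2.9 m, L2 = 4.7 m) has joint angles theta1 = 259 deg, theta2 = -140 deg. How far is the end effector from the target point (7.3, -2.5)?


End effector via forward kinematics:
x = L1*cos(t1) + L2*cos(t1+t2) = -2.832
y = L1*sin(t1) + L2*sin(t1+t2) = 1.264
Distance to target:
d = sqrt((7.3 - -2.832)^2 + (-2.5 - 1.264)^2)
= sqrt(102.6564 + 14.1676)
= 10.8085 m


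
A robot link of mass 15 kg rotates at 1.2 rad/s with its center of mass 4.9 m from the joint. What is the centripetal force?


F = m * omega^2 * r
= 15 * 1.2^2 * 4.9
= 15 * 1.44 * 4.9
= 105.84 N


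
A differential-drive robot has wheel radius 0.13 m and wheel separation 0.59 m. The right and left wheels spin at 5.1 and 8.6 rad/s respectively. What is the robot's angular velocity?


vR = r*wR = 0.13*5.1 = 0.663 m/s
vL = r*wL = 0.13*8.6 = 1.118 m/s
v = (vR+vL)/2 = 0.8905 m/s
omega = (vR-vL)/L = -0.7712 rad/s
angular velocity = -0.7712 rad/s


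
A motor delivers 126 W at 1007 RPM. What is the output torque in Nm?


omega = 1007 * 2*pi/60 = 105.4528 rad/s
tau = P / omega = 126 / 105.4528
= 1.1948 Nm


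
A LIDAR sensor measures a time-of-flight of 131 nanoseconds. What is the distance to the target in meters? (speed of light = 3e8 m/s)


tof = 131 ns = 1.31e-07 s
dist = c * tof / 2
= 3e8 * 1.31e-07 / 2
= 19.65 m


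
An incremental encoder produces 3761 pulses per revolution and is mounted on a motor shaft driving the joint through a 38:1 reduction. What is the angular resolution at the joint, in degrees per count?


counts per rev = 3761
effective counts at joint = 3761 * 38 = 142918
resolution = 360 / 142918
= 0.0025 deg/count


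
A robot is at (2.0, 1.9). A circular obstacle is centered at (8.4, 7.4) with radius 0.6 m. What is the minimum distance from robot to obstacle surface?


center_dist = sqrt((2.0-8.4)^2 + (1.9-7.4)^2)
= sqrt(40.96 + 30.25)
= 8.4386
min_dist = center_dist - radius = 8.4386 - 0.6 = 7.8386 m


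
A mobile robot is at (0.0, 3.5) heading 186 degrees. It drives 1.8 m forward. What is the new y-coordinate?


y_new = y0 + d*sin(theta)
= 3.5 + 1.8*sin(186)
= 3.5 + -0.1882
= 3.3118


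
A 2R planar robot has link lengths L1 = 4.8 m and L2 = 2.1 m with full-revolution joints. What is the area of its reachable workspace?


r_max = L1 + L2 = 6.9 m
r_min = |L1 - L2| = 2.7 m
Area = pi*(r_max^2 - r_min^2)
= pi*(47.61 - 7.29)
= pi * 40.32
= 126.669 m^2


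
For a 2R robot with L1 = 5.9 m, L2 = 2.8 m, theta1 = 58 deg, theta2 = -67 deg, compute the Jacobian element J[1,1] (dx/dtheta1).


J[1,1] = -L1*sin(t1) - L2*sin(t1+t2)
= -5.9*sin(58) - 2.8*sin(-9)
= -4.5655


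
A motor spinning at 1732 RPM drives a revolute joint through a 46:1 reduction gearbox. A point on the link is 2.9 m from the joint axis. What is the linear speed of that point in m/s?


omega_motor = 1732 * 2*pi/60 = 181.3746 rad/s
omega_joint = omega_motor / 46 = 3.9429 rad/s
v = omega_joint * r = 3.9429 * 2.9
= 11.4345 m/s


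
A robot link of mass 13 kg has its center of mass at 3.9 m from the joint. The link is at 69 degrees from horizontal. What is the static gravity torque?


tau = m*g*L*cos(angle)
= 13 * 9.81 * 3.9 * cos(69 deg)
= 13 * 9.81 * 3.9 * 0.3584
= 178.2404 Nm


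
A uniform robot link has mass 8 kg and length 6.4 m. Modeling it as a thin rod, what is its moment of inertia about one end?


I = (1/3) * m * L^2
= (1/3) * 8 * 6.4^2
= 0.333333 * 8 * 40.96
= 109.2267 kg*m^2


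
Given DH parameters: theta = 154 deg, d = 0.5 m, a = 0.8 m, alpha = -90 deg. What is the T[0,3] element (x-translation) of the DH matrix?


T[0,3] = a * cos(theta)
= 0.8 * cos(154 deg)
= 0.8 * -0.8988
= -0.719


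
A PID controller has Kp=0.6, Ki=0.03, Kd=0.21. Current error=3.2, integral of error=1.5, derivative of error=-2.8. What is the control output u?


u = Kp*e + Ki*int(e) + Kd*de/dt
= 0.6*3.2 + 0.03*1.5 + 0.21*(-2.8)
= 1.92 + 0.045 + -0.588
= 1.377


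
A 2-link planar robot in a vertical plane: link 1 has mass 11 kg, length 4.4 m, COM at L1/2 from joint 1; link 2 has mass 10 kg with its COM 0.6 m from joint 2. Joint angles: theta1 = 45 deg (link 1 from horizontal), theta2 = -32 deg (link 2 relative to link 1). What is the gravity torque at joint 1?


Horizontal distance from joint 1 to link-1 COM:
  x_c1 = (L1/2)*cos(t1) = 2.2 * 0.7071 = 1.5556 m
Horizontal distance from joint 1 to link-2 COM:
  x_c2 = L1*cos(t1) + Lc2*cos(t1+t2)
       = 4.4*0.7071 + 0.6*0.9744 = 3.6959 m
tau1 = m1*g*x_c1 + m2*g*x_c2
     = 11*9.81*1.5556 + 10*9.81*3.6959
     = 167.8686 + 362.567
     = 530.4356 Nm


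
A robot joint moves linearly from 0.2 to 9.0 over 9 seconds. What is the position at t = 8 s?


s = t/T = 8/9 = 0.8889
p(t) = p0 + (pf-p0)*s
= 0.2 + (9.0 - 0.2) * 0.8889
= 8.0222


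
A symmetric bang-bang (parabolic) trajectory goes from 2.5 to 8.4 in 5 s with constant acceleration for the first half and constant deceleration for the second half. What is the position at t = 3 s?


Symmetric rest-to-rest: each phase covers (pf-p0)/2 in time T/2. 0.5*a*(T/2)^2 = (pf-p0)/2 => a = 4*(pf-p0)/T^2
a = 4*(8.4-2.5)/5^2 = 0.944
t = 3 is in the deceleration phase (t > T/2).
p = pf - 0.5*a*(T-t)^2 = 8.4 - 0.5*0.944*2^2
= 6.512


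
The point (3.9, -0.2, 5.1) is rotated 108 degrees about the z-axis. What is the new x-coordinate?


Rotation about z-axis: x' = x*cos(theta) - y*sin(theta)
= 3.9 * -0.309 - -0.2 * 0.9511
= -1.015


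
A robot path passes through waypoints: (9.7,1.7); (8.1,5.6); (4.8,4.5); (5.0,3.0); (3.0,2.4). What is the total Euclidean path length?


Segment lengths:
  seg1 = sqrt((-1.6)^2 + (3.9)^2) = 4.2154
  seg2 = sqrt((-3.3)^2 + (-1.1)^2) = 3.4785
  seg3 = sqrt((0.2)^2 + (-1.5)^2) = 1.5133
  seg4 = sqrt((-2.0)^2 + (-0.6)^2) = 2.0881
Total = 11.2953


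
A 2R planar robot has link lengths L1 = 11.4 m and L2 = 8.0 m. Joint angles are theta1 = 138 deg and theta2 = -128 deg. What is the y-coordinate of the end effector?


Convert angles to radians: theta1 = 2.4086, theta2 = -2.234
y = L1*sin(theta1) + L2*sin(theta1+theta2)
y = 7.6281 + 1.3892
y = 9.0173


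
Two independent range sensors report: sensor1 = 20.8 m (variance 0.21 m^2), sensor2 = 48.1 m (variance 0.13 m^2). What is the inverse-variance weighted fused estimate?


w1 = (1/var1) / (1/var1 + 1/var2)
   = 4.7619 / (4.7619 + 7.6923) = 0.3824
w2 = 1 - w1 = 0.6176
fused = w1*s1 + w2*s2 = 7.9529 + 29.7088
= 37.6618 m


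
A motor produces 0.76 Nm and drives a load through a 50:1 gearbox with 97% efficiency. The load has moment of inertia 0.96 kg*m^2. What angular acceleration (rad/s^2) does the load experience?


tau_out = tau_motor * N * eta
= 0.76 * 50 * 0.97 = 36.86 Nm
alpha = tau_out / I = 36.86 / 0.96
= 38.3958 rad/s^2


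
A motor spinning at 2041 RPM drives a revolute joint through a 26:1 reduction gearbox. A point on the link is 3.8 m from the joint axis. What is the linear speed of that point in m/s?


omega_motor = 2041 * 2*pi/60 = 213.733 rad/s
omega_joint = omega_motor / 26 = 8.2205 rad/s
v = omega_joint * r = 8.2205 * 3.8
= 31.2379 m/s


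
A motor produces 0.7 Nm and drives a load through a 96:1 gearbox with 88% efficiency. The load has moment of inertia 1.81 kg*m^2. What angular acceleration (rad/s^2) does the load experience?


tau_out = tau_motor * N * eta
= 0.7 * 96 * 0.88 = 59.136 Nm
alpha = tau_out / I = 59.136 / 1.81
= 32.6718 rad/s^2


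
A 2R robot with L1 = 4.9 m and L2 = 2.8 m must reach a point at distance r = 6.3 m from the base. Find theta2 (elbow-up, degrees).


cos(theta2) = (r^2 - L1^2 - L2^2) / (2*L1*L2)
cos(theta2) = (39.69 - 24.01 - 7.84) / 27.44
cos(theta2) = 0.285714
theta2 = 73.3985 degrees


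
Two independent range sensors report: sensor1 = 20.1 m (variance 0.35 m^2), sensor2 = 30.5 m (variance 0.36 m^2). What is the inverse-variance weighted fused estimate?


w1 = (1/var1) / (1/var1 + 1/var2)
   = 2.8571 / (2.8571 + 2.7778) = 0.507
w2 = 1 - w1 = 0.493
fused = w1*s1 + w2*s2 = 10.1915 + 15.0352
= 25.2268 m


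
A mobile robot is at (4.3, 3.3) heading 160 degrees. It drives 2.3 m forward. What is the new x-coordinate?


x_new = x0 + d*cos(theta)
= 4.3 + 2.3*cos(160)
= 4.3 + -2.1613
= 2.1387


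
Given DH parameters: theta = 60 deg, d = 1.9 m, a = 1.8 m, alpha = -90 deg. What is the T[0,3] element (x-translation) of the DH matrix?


T[0,3] = a * cos(theta)
= 1.8 * cos(60 deg)
= 1.8 * 0.5
= 0.9


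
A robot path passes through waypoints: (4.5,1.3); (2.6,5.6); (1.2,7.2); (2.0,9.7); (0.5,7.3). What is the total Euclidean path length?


Segment lengths:
  seg1 = sqrt((-1.9)^2 + (4.3)^2) = 4.7011
  seg2 = sqrt((-1.4)^2 + (1.6)^2) = 2.126
  seg3 = sqrt((0.8)^2 + (2.5)^2) = 2.6249
  seg4 = sqrt((-1.5)^2 + (-2.4)^2) = 2.8302
Total = 12.2822


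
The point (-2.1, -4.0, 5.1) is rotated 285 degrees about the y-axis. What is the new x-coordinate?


Rotation about y-axis: x' = x*cos(theta) + z*sin(theta)
= -2.1 * 0.2588 + 5.1 * -0.9659
= -5.4697


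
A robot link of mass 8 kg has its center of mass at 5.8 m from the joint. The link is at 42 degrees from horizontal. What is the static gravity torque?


tau = m*g*L*cos(angle)
= 8 * 9.81 * 5.8 * cos(42 deg)
= 8 * 9.81 * 5.8 * 0.7431
= 338.2676 Nm


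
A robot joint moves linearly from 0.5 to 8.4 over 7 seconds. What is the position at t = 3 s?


s = t/T = 3/7 = 0.4286
p(t) = p0 + (pf-p0)*s
= 0.5 + (8.4 - 0.5) * 0.4286
= 3.8857


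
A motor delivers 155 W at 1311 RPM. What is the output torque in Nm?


omega = 1311 * 2*pi/60 = 137.2876 rad/s
tau = P / omega = 155 / 137.2876
= 1.129 Nm


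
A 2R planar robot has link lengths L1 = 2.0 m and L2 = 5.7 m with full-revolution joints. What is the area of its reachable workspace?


r_max = L1 + L2 = 7.7 m
r_min = |L1 - L2| = 3.7 m
Area = pi*(r_max^2 - r_min^2)
= pi*(59.29 - 13.69)
= pi * 45.6
= 143.2566 m^2


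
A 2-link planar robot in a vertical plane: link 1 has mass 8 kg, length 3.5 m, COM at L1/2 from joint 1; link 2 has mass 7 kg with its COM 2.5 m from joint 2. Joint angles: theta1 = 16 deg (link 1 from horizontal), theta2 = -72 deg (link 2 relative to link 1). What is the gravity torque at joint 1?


Horizontal distance from joint 1 to link-1 COM:
  x_c1 = (L1/2)*cos(t1) = 1.75 * 0.9613 = 1.6822 m
Horizontal distance from joint 1 to link-2 COM:
  x_c2 = L1*cos(t1) + Lc2*cos(t1+t2)
       = 3.5*0.9613 + 2.5*0.5592 = 4.7624 m
tau1 = m1*g*x_c1 + m2*g*x_c2
     = 8*9.81*1.6822 + 7*9.81*4.7624
     = 132.0197 + 327.0339
     = 459.0536 Nm


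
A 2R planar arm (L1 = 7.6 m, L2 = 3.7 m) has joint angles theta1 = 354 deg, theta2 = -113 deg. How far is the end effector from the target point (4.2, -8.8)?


End effector via forward kinematics:
x = L1*cos(t1) + L2*cos(t1+t2) = 5.7646
y = L1*sin(t1) + L2*sin(t1+t2) = -4.0305
Distance to target:
d = sqrt((4.2 - 5.7646)^2 + (-8.8 - -4.0305)^2)
= sqrt(2.4479 + 22.748)
= 5.0196 m


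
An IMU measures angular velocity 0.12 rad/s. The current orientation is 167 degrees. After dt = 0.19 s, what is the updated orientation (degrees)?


delta_theta = w * dt = 0.12 * 0.19 = 0.0228 rad
= 1.3063 deg
theta_new = 167 + 1.3063 = 168.3063 deg


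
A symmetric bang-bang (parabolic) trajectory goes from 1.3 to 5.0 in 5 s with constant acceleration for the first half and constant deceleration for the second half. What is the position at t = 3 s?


Symmetric rest-to-rest: each phase covers (pf-p0)/2 in time T/2. 0.5*a*(T/2)^2 = (pf-p0)/2 => a = 4*(pf-p0)/T^2
a = 4*(5.0-1.3)/5^2 = 0.592
t = 3 is in the deceleration phase (t > T/2).
p = pf - 0.5*a*(T-t)^2 = 5.0 - 0.5*0.592*2^2
= 3.816


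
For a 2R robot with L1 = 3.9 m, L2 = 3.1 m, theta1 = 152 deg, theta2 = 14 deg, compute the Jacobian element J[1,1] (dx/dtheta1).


J[1,1] = -L1*sin(t1) - L2*sin(t1+t2)
= -3.9*sin(152) - 3.1*sin(166)
= -2.5809


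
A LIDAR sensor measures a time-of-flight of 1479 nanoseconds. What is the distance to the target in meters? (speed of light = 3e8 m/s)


tof = 1479 ns = 1.479e-06 s
dist = c * tof / 2
= 3e8 * 1.479e-06 / 2
= 221.85 m


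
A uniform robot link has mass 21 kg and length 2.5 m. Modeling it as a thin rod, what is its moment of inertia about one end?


I = (1/3) * m * L^2
= (1/3) * 21 * 2.5^2
= 0.333333 * 21 * 6.25
= 43.75 kg*m^2


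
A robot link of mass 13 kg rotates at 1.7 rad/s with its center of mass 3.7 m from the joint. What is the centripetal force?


F = m * omega^2 * r
= 13 * 1.7^2 * 3.7
= 13 * 2.89 * 3.7
= 139.009 N


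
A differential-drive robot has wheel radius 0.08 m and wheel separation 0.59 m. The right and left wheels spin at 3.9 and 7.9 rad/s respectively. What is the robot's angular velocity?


vR = r*wR = 0.08*3.9 = 0.312 m/s
vL = r*wL = 0.08*7.9 = 0.632 m/s
v = (vR+vL)/2 = 0.472 m/s
omega = (vR-vL)/L = -0.5424 rad/s
angular velocity = -0.5424 rad/s


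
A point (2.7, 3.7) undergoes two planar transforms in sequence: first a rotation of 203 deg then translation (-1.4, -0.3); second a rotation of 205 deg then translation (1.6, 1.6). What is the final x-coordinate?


After transform 1:
x1 = cos(203)*2.7 - sin(203)*3.7 + -1.4 = -2.4397
y1 = sin(203)*2.7 + cos(203)*3.7 + -0.3 = -4.7608
After transform 2:
x2 = cos(205)*-2.4397 - sin(205)*-4.7608 + 1.6
= 1.7991


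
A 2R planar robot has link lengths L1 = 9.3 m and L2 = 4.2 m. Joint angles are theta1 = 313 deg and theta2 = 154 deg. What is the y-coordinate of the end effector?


Convert angles to radians: theta1 = 5.4629, theta2 = 2.6878
y = L1*sin(theta1) + L2*sin(theta1+theta2)
y = -6.8016 + 4.0165
y = -2.7851


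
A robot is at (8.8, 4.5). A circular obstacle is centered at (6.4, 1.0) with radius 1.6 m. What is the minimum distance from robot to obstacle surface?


center_dist = sqrt((8.8-6.4)^2 + (4.5-1.0)^2)
= sqrt(5.76 + 12.25)
= 4.2438
min_dist = center_dist - radius = 4.2438 - 1.6 = 2.6438 m


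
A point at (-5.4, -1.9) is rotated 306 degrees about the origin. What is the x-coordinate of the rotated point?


x' = x*cos(theta) - y*sin(theta)
cos(306 deg) = 0.5878, sin(306 deg) = -0.809
x' = -5.4 * 0.5878 - -1.9 * -0.809
= -3.174 - 1.5371
= -4.7112


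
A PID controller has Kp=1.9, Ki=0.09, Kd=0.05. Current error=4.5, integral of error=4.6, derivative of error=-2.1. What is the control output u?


u = Kp*e + Ki*int(e) + Kd*de/dt
= 1.9*4.5 + 0.09*4.6 + 0.05*(-2.1)
= 8.55 + 0.414 + -0.105
= 8.859


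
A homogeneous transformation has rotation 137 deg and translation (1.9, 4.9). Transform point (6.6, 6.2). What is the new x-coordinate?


x' = cos(theta)*px - sin(theta)*py + tx
= -0.7314*6.6 - 0.682*6.2 + 1.9
= -7.1553


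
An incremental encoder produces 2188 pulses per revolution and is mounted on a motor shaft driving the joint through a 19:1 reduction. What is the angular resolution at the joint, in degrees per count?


counts per rev = 2188
effective counts at joint = 2188 * 19 = 41572
resolution = 360 / 41572
= 0.0087 deg/count


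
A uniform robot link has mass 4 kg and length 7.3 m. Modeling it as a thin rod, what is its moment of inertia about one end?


I = (1/3) * m * L^2
= (1/3) * 4 * 7.3^2
= 0.333333 * 4 * 53.29
= 71.0533 kg*m^2


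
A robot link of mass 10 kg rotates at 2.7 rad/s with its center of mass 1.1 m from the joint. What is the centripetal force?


F = m * omega^2 * r
= 10 * 2.7^2 * 1.1
= 10 * 7.29 * 1.1
= 80.19 N


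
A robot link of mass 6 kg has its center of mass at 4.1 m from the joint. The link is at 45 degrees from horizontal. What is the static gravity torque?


tau = m*g*L*cos(angle)
= 6 * 9.81 * 4.1 * cos(45 deg)
= 6 * 9.81 * 4.1 * 0.7071
= 170.6433 Nm


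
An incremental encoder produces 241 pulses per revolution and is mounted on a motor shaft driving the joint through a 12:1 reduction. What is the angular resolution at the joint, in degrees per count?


counts per rev = 241
effective counts at joint = 241 * 12 = 2892
resolution = 360 / 2892
= 0.1245 deg/count


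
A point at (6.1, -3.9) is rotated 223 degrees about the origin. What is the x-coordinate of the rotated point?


x' = x*cos(theta) - y*sin(theta)
cos(223 deg) = -0.7314, sin(223 deg) = -0.682
x' = 6.1 * -0.7314 - -3.9 * -0.682
= -4.4613 - 2.6598
= -7.1211


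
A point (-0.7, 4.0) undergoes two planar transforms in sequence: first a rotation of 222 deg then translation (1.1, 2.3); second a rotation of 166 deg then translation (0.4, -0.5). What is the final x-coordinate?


After transform 1:
x1 = cos(222)*-0.7 - sin(222)*4.0 + 1.1 = 4.2967
y1 = sin(222)*-0.7 + cos(222)*4.0 + 2.3 = -0.2042
After transform 2:
x2 = cos(166)*4.2967 - sin(166)*-0.2042 + 0.4
= -3.7197


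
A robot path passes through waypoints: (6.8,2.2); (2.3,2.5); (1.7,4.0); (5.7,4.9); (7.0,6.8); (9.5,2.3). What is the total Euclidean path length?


Segment lengths:
  seg1 = sqrt((-4.5)^2 + (0.3)^2) = 4.51
  seg2 = sqrt((-0.6)^2 + (1.5)^2) = 1.6155
  seg3 = sqrt((4.0)^2 + (0.9)^2) = 4.1
  seg4 = sqrt((1.3)^2 + (1.9)^2) = 2.3022
  seg5 = sqrt((2.5)^2 + (-4.5)^2) = 5.1478
Total = 17.6755


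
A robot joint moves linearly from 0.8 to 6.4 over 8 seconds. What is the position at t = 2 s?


s = t/T = 2/8 = 0.25
p(t) = p0 + (pf-p0)*s
= 0.8 + (6.4 - 0.8) * 0.25
= 2.2


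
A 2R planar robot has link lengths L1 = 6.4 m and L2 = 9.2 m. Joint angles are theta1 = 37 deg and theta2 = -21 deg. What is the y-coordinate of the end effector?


Convert angles to radians: theta1 = 0.6458, theta2 = -0.3665
y = L1*sin(theta1) + L2*sin(theta1+theta2)
y = 3.8516 + 2.5359
y = 6.3875


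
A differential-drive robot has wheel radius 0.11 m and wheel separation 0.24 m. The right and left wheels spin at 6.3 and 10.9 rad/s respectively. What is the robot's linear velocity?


vR = r*wR = 0.11*6.3 = 0.693 m/s
vL = r*wL = 0.11*10.9 = 1.199 m/s
v = (vR+vL)/2 = 0.946 m/s
omega = (vR-vL)/L = -2.1083 rad/s
linear velocity = 0.946 m/s


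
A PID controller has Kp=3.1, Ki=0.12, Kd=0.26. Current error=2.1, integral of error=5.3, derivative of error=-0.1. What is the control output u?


u = Kp*e + Ki*int(e) + Kd*de/dt
= 3.1*2.1 + 0.12*5.3 + 0.26*(-0.1)
= 6.51 + 0.636 + -0.026
= 7.12


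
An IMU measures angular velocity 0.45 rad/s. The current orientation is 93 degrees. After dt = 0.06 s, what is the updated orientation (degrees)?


delta_theta = w * dt = 0.45 * 0.06 = 0.027 rad
= 1.547 deg
theta_new = 93 + 1.547 = 94.547 deg


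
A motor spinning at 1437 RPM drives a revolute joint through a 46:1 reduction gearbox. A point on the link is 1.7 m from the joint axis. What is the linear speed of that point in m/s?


omega_motor = 1437 * 2*pi/60 = 150.4823 rad/s
omega_joint = omega_motor / 46 = 3.2714 rad/s
v = omega_joint * r = 3.2714 * 1.7
= 5.5613 m/s


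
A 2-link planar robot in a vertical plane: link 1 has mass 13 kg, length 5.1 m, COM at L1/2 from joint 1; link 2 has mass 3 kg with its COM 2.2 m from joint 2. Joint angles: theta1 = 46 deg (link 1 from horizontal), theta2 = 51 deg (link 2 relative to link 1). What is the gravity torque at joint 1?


Horizontal distance from joint 1 to link-1 COM:
  x_c1 = (L1/2)*cos(t1) = 2.55 * 0.6947 = 1.7714 m
Horizontal distance from joint 1 to link-2 COM:
  x_c2 = L1*cos(t1) + Lc2*cos(t1+t2)
       = 5.1*0.6947 + 2.2*-0.1219 = 3.2746 m
tau1 = m1*g*x_c1 + m2*g*x_c2
     = 13*9.81*1.7714 + 3*9.81*3.2746
     = 225.9039 + 96.3728
     = 322.2768 Nm


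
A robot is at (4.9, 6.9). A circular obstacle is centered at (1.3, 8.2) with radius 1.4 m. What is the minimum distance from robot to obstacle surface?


center_dist = sqrt((4.9-1.3)^2 + (6.9-8.2)^2)
= sqrt(12.96 + 1.69)
= 3.8275
min_dist = center_dist - radius = 3.8275 - 1.4 = 2.4275 m


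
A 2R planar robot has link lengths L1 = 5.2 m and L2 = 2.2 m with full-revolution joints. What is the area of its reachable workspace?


r_max = L1 + L2 = 7.4 m
r_min = |L1 - L2| = 3.0 m
Area = pi*(r_max^2 - r_min^2)
= pi*(54.76 - 9.0)
= pi * 45.76
= 143.7593 m^2


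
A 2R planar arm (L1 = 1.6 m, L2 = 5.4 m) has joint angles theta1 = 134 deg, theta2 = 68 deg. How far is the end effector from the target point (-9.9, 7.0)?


End effector via forward kinematics:
x = L1*cos(t1) + L2*cos(t1+t2) = -6.1182
y = L1*sin(t1) + L2*sin(t1+t2) = -0.8719
Distance to target:
d = sqrt((-9.9 - -6.1182)^2 + (7.0 - -0.8719)^2)
= sqrt(14.3017 + 61.9673)
= 8.7332 m


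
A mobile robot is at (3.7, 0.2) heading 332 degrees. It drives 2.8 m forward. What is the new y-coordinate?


y_new = y0 + d*sin(theta)
= 0.2 + 2.8*sin(332)
= 0.2 + -1.3145
= -1.1145


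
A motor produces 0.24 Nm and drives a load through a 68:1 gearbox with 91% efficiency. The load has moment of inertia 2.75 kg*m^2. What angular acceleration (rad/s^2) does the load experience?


tau_out = tau_motor * N * eta
= 0.24 * 68 * 0.91 = 14.8512 Nm
alpha = tau_out / I = 14.8512 / 2.75
= 5.4004 rad/s^2


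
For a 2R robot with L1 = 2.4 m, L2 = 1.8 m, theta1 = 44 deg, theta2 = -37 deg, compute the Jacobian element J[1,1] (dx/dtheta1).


J[1,1] = -L1*sin(t1) - L2*sin(t1+t2)
= -2.4*sin(44) - 1.8*sin(7)
= -1.8865


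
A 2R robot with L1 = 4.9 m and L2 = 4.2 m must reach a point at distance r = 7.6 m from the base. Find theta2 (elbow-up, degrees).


cos(theta2) = (r^2 - L1^2 - L2^2) / (2*L1*L2)
cos(theta2) = (57.76 - 24.01 - 17.64) / 41.16
cos(theta2) = 0.391399
theta2 = 66.9584 degrees


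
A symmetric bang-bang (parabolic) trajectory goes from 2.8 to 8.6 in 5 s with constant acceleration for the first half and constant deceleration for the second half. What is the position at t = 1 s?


Symmetric rest-to-rest: each phase covers (pf-p0)/2 in time T/2. 0.5*a*(T/2)^2 = (pf-p0)/2 => a = 4*(pf-p0)/T^2
a = 4*(8.6-2.8)/5^2 = 0.928
t = 1 is in the acceleration phase (t <= T/2).
p = p0 + 0.5*a*t^2 = 2.8 + 0.5*0.928*1^2
= 3.264


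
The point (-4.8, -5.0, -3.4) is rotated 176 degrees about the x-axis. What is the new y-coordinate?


Rotation about x-axis: y' = y*cos(theta) - z*sin(theta)
= -5.0 * -0.9976 - -3.4 * 0.0698
= 5.225


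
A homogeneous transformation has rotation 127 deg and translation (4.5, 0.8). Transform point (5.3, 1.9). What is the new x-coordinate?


x' = cos(theta)*px - sin(theta)*py + tx
= -0.6018*5.3 - 0.7986*1.9 + 4.5
= -0.207


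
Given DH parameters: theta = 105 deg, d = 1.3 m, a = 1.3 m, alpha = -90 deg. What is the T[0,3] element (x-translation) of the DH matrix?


T[0,3] = a * cos(theta)
= 1.3 * cos(105 deg)
= 1.3 * -0.2588
= -0.3365


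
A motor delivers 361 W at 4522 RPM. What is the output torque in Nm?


omega = 4522 * 2*pi/60 = 473.5427 rad/s
tau = P / omega = 361 / 473.5427
= 0.7623 Nm


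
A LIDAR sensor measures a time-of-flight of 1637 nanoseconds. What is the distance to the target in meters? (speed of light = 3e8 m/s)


tof = 1637 ns = 1.637e-06 s
dist = c * tof / 2
= 3e8 * 1.637e-06 / 2
= 245.55 m


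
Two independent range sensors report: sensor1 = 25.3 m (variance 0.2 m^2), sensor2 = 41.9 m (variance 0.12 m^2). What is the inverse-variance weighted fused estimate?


w1 = (1/var1) / (1/var1 + 1/var2)
   = 5.0 / (5.0 + 8.3333) = 0.375
w2 = 1 - w1 = 0.625
fused = w1*s1 + w2*s2 = 9.4875 + 26.1875
= 35.675 m


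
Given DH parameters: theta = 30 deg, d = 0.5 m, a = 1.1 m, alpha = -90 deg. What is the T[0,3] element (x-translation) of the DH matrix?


T[0,3] = a * cos(theta)
= 1.1 * cos(30 deg)
= 1.1 * 0.866
= 0.9526


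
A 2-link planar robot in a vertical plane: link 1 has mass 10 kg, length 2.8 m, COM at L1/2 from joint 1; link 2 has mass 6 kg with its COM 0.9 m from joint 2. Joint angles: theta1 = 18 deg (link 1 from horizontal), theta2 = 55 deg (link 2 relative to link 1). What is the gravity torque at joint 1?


Horizontal distance from joint 1 to link-1 COM:
  x_c1 = (L1/2)*cos(t1) = 1.4 * 0.9511 = 1.3315 m
Horizontal distance from joint 1 to link-2 COM:
  x_c2 = L1*cos(t1) + Lc2*cos(t1+t2)
       = 2.8*0.9511 + 0.9*0.2924 = 2.9261 m
tau1 = m1*g*x_c1 + m2*g*x_c2
     = 10*9.81*1.3315 + 6*9.81*2.9261
     = 130.6181 + 172.2298
     = 302.8479 Nm


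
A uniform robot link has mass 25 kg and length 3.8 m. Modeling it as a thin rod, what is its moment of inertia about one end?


I = (1/3) * m * L^2
= (1/3) * 25 * 3.8^2
= 0.333333 * 25 * 14.44
= 120.3333 kg*m^2


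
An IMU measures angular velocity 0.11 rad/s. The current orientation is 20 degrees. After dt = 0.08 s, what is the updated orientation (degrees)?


delta_theta = w * dt = 0.11 * 0.08 = 0.0088 rad
= 0.5042 deg
theta_new = 20 + 0.5042 = 20.5042 deg


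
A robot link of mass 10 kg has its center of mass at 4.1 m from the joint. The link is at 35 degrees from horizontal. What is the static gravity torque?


tau = m*g*L*cos(angle)
= 10 * 9.81 * 4.1 * cos(35 deg)
= 10 * 9.81 * 4.1 * 0.8192
= 329.4711 Nm


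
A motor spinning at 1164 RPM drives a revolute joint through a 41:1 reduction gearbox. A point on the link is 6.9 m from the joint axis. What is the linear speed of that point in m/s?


omega_motor = 1164 * 2*pi/60 = 121.8938 rad/s
omega_joint = omega_motor / 41 = 2.973 rad/s
v = omega_joint * r = 2.973 * 6.9
= 20.5138 m/s


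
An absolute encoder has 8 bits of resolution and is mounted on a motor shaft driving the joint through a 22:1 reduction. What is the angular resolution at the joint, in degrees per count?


counts = 2^8 = 256
effective counts at joint = 256 * 22 = 5632
resolution = 360 / 5632
= 0.0639 deg/count


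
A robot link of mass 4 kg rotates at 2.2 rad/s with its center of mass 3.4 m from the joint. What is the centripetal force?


F = m * omega^2 * r
= 4 * 2.2^2 * 3.4
= 4 * 4.84 * 3.4
= 65.824 N


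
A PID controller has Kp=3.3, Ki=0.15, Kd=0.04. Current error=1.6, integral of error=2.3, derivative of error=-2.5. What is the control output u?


u = Kp*e + Ki*int(e) + Kd*de/dt
= 3.3*1.6 + 0.15*2.3 + 0.04*(-2.5)
= 5.28 + 0.345 + -0.1
= 5.525


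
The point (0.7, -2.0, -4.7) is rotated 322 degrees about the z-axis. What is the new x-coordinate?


Rotation about z-axis: x' = x*cos(theta) - y*sin(theta)
= 0.7 * 0.788 - -2.0 * -0.6157
= -0.6797


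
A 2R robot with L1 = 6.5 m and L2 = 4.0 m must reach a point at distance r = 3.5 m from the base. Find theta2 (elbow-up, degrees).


cos(theta2) = (r^2 - L1^2 - L2^2) / (2*L1*L2)
cos(theta2) = (12.25 - 42.25 - 16.0) / 52.0
cos(theta2) = -0.884615
theta2 = 152.2042 degrees


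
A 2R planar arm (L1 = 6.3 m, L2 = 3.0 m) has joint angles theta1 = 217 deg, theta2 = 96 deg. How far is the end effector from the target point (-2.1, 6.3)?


End effector via forward kinematics:
x = L1*cos(t1) + L2*cos(t1+t2) = -2.9854
y = L1*sin(t1) + L2*sin(t1+t2) = -5.9855
Distance to target:
d = sqrt((-2.1 - -2.9854)^2 + (6.3 - -5.9855)^2)
= sqrt(0.7839 + 150.9334)
= 12.3174 m


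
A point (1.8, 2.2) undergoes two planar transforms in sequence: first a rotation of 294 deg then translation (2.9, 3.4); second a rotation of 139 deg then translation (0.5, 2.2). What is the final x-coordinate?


After transform 1:
x1 = cos(294)*1.8 - sin(294)*2.2 + 2.9 = 5.6419
y1 = sin(294)*1.8 + cos(294)*2.2 + 3.4 = 2.6504
After transform 2:
x2 = cos(139)*5.6419 - sin(139)*2.6504 + 0.5
= -5.4969


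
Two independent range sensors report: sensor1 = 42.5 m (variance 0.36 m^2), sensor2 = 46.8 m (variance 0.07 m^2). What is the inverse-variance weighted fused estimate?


w1 = (1/var1) / (1/var1 + 1/var2)
   = 2.7778 / (2.7778 + 14.2857) = 0.1628
w2 = 1 - w1 = 0.8372
fused = w1*s1 + w2*s2 = 6.9186 + 39.1814
= 46.1 m


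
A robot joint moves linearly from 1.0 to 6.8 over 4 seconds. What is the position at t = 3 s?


s = t/T = 3/4 = 0.75
p(t) = p0 + (pf-p0)*s
= 1.0 + (6.8 - 1.0) * 0.75
= 5.35


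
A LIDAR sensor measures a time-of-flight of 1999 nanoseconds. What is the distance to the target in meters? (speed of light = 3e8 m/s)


tof = 1999 ns = 1.999e-06 s
dist = c * tof / 2
= 3e8 * 1.999e-06 / 2
= 299.85 m


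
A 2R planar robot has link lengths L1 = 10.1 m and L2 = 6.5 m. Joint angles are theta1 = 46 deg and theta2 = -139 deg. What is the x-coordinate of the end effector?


Convert angles to radians: theta1 = 0.8029, theta2 = -2.426
x = L1*cos(theta1) + L2*cos(theta1+theta2)
x = 7.016 + -0.3402
x = 6.6759


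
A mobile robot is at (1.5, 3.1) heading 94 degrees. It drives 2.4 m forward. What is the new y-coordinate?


y_new = y0 + d*sin(theta)
= 3.1 + 2.4*sin(94)
= 3.1 + 2.3942
= 5.4942


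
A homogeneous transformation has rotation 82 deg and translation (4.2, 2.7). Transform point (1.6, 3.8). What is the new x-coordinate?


x' = cos(theta)*px - sin(theta)*py + tx
= 0.1392*1.6 - 0.9903*3.8 + 4.2
= 0.6597


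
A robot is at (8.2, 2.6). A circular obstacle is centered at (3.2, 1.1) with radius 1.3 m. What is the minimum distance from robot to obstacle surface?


center_dist = sqrt((8.2-3.2)^2 + (2.6-1.1)^2)
= sqrt(25.0 + 2.25)
= 5.2202
min_dist = center_dist - radius = 5.2202 - 1.3 = 3.9202 m


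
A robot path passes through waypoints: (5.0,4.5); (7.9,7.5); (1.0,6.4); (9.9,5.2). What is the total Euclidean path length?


Segment lengths:
  seg1 = sqrt((2.9)^2 + (3.0)^2) = 4.1725
  seg2 = sqrt((-6.9)^2 + (-1.1)^2) = 6.9871
  seg3 = sqrt((8.9)^2 + (-1.2)^2) = 8.9805
Total = 20.1402


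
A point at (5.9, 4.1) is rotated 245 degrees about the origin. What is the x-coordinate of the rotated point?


x' = x*cos(theta) - y*sin(theta)
cos(245 deg) = -0.4226, sin(245 deg) = -0.9063
x' = 5.9 * -0.4226 - 4.1 * -0.9063
= -2.4934 - -3.7159
= 1.2224


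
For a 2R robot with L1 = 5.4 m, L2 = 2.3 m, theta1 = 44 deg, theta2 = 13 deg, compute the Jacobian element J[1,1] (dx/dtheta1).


J[1,1] = -L1*sin(t1) - L2*sin(t1+t2)
= -5.4*sin(44) - 2.3*sin(57)
= -5.6801


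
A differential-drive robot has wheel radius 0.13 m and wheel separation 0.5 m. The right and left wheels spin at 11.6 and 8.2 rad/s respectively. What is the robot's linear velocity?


vR = r*wR = 0.13*11.6 = 1.508 m/s
vL = r*wL = 0.13*8.2 = 1.066 m/s
v = (vR+vL)/2 = 1.287 m/s
omega = (vR-vL)/L = 0.884 rad/s
linear velocity = 1.287 m/s


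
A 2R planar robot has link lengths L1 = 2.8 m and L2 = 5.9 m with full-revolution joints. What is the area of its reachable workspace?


r_max = L1 + L2 = 8.7 m
r_min = |L1 - L2| = 3.1 m
Area = pi*(r_max^2 - r_min^2)
= pi*(75.69 - 9.61)
= pi * 66.08
= 207.5964 m^2


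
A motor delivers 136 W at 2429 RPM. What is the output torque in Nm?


omega = 2429 * 2*pi/60 = 254.3643 rad/s
tau = P / omega = 136 / 254.3643
= 0.5347 Nm


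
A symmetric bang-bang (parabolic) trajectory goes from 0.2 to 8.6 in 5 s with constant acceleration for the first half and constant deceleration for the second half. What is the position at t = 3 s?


Symmetric rest-to-rest: each phase covers (pf-p0)/2 in time T/2. 0.5*a*(T/2)^2 = (pf-p0)/2 => a = 4*(pf-p0)/T^2
a = 4*(8.6-0.2)/5^2 = 1.344
t = 3 is in the deceleration phase (t > T/2).
p = pf - 0.5*a*(T-t)^2 = 8.6 - 0.5*1.344*2^2
= 5.912


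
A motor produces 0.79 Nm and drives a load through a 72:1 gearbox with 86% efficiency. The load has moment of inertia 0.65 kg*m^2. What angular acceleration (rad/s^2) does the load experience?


tau_out = tau_motor * N * eta
= 0.79 * 72 * 0.86 = 48.9168 Nm
alpha = tau_out / I = 48.9168 / 0.65
= 75.2566 rad/s^2


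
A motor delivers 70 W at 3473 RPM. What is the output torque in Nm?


omega = 3473 * 2*pi/60 = 363.6917 rad/s
tau = P / omega = 70 / 363.6917
= 0.1925 Nm


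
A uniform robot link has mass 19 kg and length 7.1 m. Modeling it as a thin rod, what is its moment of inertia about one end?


I = (1/3) * m * L^2
= (1/3) * 19 * 7.1^2
= 0.333333 * 19 * 50.41
= 319.2633 kg*m^2


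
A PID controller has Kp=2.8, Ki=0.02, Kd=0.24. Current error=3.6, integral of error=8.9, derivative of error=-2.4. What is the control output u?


u = Kp*e + Ki*int(e) + Kd*de/dt
= 2.8*3.6 + 0.02*8.9 + 0.24*(-2.4)
= 10.08 + 0.178 + -0.576
= 9.682


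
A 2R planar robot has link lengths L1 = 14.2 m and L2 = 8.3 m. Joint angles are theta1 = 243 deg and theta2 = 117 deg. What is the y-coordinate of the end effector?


Convert angles to radians: theta1 = 4.2412, theta2 = 2.042
y = L1*sin(theta1) + L2*sin(theta1+theta2)
y = -12.6523 + -0.0
y = -12.6523


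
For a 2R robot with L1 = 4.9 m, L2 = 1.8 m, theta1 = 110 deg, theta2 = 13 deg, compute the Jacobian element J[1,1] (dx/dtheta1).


J[1,1] = -L1*sin(t1) - L2*sin(t1+t2)
= -4.9*sin(110) - 1.8*sin(123)
= -6.1141


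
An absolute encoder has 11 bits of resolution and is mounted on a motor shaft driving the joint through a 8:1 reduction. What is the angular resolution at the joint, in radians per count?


counts = 2^11 = 2048
effective counts at joint = 2048 * 8 = 16384
resolution = 2*pi / 16384
= 3.8350e-04 rad/count


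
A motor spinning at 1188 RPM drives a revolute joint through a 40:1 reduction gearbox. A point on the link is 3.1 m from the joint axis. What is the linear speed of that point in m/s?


omega_motor = 1188 * 2*pi/60 = 124.4071 rad/s
omega_joint = omega_motor / 40 = 3.1102 rad/s
v = omega_joint * r = 3.1102 * 3.1
= 9.6415 m/s


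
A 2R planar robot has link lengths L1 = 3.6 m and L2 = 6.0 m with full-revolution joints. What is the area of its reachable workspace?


r_max = L1 + L2 = 9.6 m
r_min = |L1 - L2| = 2.4 m
Area = pi*(r_max^2 - r_min^2)
= pi*(92.16 - 5.76)
= pi * 86.4
= 271.4336 m^2


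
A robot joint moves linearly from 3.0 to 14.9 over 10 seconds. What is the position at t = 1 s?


s = t/T = 1/10 = 0.1
p(t) = p0 + (pf-p0)*s
= 3.0 + (14.9 - 3.0) * 0.1
= 4.19


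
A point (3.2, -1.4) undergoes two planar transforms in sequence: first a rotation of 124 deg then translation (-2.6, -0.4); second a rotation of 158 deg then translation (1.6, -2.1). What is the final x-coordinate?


After transform 1:
x1 = cos(124)*3.2 - sin(124)*-1.4 + -2.6 = -3.2288
y1 = sin(124)*3.2 + cos(124)*-1.4 + -0.4 = 3.0358
After transform 2:
x2 = cos(158)*-3.2288 - sin(158)*3.0358 + 1.6
= 3.4564


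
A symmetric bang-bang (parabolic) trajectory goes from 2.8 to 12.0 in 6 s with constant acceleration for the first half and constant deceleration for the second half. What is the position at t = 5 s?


Symmetric rest-to-rest: each phase covers (pf-p0)/2 in time T/2. 0.5*a*(T/2)^2 = (pf-p0)/2 => a = 4*(pf-p0)/T^2
a = 4*(12.0-2.8)/6^2 = 1.0222
t = 5 is in the deceleration phase (t > T/2).
p = pf - 0.5*a*(T-t)^2 = 12.0 - 0.5*1.0222*1^2
= 11.4889


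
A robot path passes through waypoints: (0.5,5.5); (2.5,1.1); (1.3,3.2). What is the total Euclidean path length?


Segment lengths:
  seg1 = sqrt((2.0)^2 + (-4.4)^2) = 4.8332
  seg2 = sqrt((-1.2)^2 + (2.1)^2) = 2.4187
Total = 7.2519


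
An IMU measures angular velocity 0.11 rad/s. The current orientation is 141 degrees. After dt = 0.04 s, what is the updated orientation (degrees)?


delta_theta = w * dt = 0.11 * 0.04 = 0.0044 rad
= 0.2521 deg
theta_new = 141 + 0.2521 = 141.2521 deg


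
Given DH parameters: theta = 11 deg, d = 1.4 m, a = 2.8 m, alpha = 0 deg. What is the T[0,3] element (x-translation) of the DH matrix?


T[0,3] = a * cos(theta)
= 2.8 * cos(11 deg)
= 2.8 * 0.9816
= 2.7486


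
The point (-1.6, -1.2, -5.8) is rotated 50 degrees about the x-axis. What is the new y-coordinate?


Rotation about x-axis: y' = y*cos(theta) - z*sin(theta)
= -1.2 * 0.6428 - -5.8 * 0.766
= 3.6717


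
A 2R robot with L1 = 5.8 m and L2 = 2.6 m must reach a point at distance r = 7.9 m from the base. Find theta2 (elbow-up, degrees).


cos(theta2) = (r^2 - L1^2 - L2^2) / (2*L1*L2)
cos(theta2) = (62.41 - 33.64 - 6.76) / 30.16
cos(theta2) = 0.729775
theta2 = 43.1325 degrees


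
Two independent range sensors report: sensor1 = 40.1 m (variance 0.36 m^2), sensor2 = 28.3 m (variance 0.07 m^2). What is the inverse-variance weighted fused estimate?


w1 = (1/var1) / (1/var1 + 1/var2)
   = 2.7778 / (2.7778 + 14.2857) = 0.1628
w2 = 1 - w1 = 0.8372
fused = w1*s1 + w2*s2 = 6.5279 + 23.693
= 30.2209 m


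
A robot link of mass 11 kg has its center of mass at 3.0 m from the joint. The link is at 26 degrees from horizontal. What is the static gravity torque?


tau = m*g*L*cos(angle)
= 11 * 9.81 * 3.0 * cos(26 deg)
= 11 * 9.81 * 3.0 * 0.8988
= 290.9666 Nm


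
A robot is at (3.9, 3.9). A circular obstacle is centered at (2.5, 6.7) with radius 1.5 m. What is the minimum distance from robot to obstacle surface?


center_dist = sqrt((3.9-2.5)^2 + (3.9-6.7)^2)
= sqrt(1.96 + 7.84)
= 3.1305
min_dist = center_dist - radius = 3.1305 - 1.5 = 1.6305 m


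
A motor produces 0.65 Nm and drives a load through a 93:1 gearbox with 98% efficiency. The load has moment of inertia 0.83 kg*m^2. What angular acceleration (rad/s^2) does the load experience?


tau_out = tau_motor * N * eta
= 0.65 * 93 * 0.98 = 59.241 Nm
alpha = tau_out / I = 59.241 / 0.83
= 71.3747 rad/s^2


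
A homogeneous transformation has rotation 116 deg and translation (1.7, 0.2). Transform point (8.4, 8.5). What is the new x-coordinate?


x' = cos(theta)*px - sin(theta)*py + tx
= -0.4384*8.4 - 0.8988*8.5 + 1.7
= -9.6221


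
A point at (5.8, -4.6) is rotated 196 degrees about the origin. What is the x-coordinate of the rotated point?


x' = x*cos(theta) - y*sin(theta)
cos(196 deg) = -0.9613, sin(196 deg) = -0.2756
x' = 5.8 * -0.9613 - -4.6 * -0.2756
= -5.5753 - 1.2679
= -6.8432


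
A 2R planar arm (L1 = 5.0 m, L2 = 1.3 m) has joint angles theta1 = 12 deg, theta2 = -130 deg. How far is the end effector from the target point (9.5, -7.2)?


End effector via forward kinematics:
x = L1*cos(t1) + L2*cos(t1+t2) = 4.2804
y = L1*sin(t1) + L2*sin(t1+t2) = -0.1083
Distance to target:
d = sqrt((9.5 - 4.2804)^2 + (-7.2 - -0.1083)^2)
= sqrt(27.244 + 50.2926)
= 8.8055 m
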